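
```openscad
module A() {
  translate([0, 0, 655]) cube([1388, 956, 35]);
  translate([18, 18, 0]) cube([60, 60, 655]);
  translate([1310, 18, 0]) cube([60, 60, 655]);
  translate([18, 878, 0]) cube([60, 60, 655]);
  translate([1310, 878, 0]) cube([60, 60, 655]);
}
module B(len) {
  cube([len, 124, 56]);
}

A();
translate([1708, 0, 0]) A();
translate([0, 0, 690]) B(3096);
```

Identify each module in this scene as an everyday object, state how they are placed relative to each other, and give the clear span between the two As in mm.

A is a table. B is a beam. A beam spans the tops of two tables. The clear span between the two tables is 320 mm.

Second table starts at x = 1708; first ends at x = 1388; clear span = 1708 − 1388 = 320 mm.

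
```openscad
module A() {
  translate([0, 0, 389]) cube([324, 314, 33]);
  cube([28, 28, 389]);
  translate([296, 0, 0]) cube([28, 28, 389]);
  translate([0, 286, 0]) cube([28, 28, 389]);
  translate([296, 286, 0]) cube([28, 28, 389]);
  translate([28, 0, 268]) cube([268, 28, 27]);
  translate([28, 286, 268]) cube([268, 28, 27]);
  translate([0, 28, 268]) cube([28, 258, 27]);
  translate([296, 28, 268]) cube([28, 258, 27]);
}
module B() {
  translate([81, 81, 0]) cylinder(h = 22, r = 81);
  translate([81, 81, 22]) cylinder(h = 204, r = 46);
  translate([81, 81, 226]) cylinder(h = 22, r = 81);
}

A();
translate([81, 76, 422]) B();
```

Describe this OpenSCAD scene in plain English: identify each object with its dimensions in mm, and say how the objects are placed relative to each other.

A is a four-legged stool. The seat is a 324×314×33 mm slab whose top surface is at z = 422 mm; four square legs, each 28×28 mm in cross-section, run from the floor (z = 0) to the underside of the seat, each flush with a corner of the seat. Four stretchers, 28 mm wide and 27 mm tall, connect adjacent legs with their undersides at z = 268 mm, each running between the inner faces of the legs it joins and aligned with the legs' outer faces on the other axis.

B is a spool: two coaxial disc flanges of radius 81 mm and thickness 22 mm, joined by a core cylinder of radius 46 mm and height 204 mm. The lower flange rests on z = 0 and the three cylinders share a vertical axis.

The spool is on top of the stool, centred.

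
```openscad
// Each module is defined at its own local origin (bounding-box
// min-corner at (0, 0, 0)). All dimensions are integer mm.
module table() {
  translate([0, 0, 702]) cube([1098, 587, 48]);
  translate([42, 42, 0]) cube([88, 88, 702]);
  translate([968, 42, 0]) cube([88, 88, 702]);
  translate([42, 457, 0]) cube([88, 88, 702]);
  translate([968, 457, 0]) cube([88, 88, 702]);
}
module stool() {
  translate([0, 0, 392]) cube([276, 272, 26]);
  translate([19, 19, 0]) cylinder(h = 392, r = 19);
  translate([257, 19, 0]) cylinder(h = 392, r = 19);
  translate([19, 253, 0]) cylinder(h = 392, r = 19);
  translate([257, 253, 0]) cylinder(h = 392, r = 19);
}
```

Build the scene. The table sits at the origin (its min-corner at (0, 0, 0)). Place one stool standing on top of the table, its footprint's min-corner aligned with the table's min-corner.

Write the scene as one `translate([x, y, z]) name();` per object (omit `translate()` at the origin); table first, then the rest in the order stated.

table();
translate([0, 0, 750]) stool();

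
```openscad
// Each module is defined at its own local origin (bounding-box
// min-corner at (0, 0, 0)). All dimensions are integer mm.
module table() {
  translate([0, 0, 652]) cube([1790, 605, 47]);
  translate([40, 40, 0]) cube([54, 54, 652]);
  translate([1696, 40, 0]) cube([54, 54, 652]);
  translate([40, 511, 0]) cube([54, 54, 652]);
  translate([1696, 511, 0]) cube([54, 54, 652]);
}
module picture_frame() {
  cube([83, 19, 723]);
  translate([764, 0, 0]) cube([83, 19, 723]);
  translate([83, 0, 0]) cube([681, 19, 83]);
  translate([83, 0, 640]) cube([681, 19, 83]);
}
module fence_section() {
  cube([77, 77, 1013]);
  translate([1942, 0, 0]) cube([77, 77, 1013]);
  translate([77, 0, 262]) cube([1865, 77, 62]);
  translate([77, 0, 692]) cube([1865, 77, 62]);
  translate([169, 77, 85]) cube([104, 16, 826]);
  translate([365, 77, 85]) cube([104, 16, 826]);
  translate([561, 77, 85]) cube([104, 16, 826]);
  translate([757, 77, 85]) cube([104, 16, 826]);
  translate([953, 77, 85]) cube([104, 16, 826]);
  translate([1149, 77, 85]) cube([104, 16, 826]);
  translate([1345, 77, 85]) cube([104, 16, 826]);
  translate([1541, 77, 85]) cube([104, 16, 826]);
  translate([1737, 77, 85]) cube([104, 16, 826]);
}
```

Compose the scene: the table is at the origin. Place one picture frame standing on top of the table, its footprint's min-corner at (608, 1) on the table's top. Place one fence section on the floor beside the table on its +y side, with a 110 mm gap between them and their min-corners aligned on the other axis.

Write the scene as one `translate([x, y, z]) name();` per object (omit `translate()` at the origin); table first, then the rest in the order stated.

table();
translate([608, 1, 699]) picture_frame();
translate([0, 715, 0]) fence_section();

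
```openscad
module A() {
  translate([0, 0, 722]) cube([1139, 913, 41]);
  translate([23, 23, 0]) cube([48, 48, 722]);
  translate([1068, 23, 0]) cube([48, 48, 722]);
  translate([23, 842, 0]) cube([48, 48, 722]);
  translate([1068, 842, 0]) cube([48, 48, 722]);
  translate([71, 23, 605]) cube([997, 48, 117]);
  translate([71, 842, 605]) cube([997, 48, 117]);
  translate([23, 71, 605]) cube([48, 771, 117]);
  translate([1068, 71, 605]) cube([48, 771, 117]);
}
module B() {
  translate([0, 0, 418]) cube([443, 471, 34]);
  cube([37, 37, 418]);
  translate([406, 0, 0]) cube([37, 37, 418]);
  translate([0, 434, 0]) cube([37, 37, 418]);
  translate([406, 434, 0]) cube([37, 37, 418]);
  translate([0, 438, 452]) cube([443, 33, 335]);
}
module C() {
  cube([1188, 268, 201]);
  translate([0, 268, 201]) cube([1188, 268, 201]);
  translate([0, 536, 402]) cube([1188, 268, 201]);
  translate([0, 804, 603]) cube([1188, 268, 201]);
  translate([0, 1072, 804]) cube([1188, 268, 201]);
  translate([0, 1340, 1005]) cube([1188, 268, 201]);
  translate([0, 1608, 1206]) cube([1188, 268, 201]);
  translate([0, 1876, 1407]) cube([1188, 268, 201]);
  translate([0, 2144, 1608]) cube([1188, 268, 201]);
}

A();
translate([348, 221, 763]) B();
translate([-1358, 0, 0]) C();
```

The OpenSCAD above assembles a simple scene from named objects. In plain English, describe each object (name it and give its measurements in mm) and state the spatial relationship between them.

A is a rectangular dining table. The top is 1139×913×41 mm with its upper surface at z = 763 mm. It stands on four 48×48 mm square legs, each inset 23 mm from the nearest pair of top edges, running from the floor to the underside of the top. Four apron rails, 48 mm thick and 117 mm tall, run between adjacent legs with their top edges flush with the underside of the top and their outer faces flush with the legs' outer faces.

B is a chair: 443×471 mm seat, 34 mm thick, top at z = 452 mm, on four 37 mm square corner legs flush with the seat edges. A 33 mm thick backrest slab spans the full seat width, extending 335 mm above the seat top, its back face flush with the seat's +y edge.

C is a straight staircase of 9 solid steps. Each step is 1188 mm wide (x), 268 mm deep (y, the going) and 201 mm tall (the rise). The first step rests on the floor; each subsequent step sits one going further in +y and one rise higher in +z, directly behind and above the previous step with no overlap.

The chair is on top of the table, centred. The staircase is on the floor beside the table on its −x side.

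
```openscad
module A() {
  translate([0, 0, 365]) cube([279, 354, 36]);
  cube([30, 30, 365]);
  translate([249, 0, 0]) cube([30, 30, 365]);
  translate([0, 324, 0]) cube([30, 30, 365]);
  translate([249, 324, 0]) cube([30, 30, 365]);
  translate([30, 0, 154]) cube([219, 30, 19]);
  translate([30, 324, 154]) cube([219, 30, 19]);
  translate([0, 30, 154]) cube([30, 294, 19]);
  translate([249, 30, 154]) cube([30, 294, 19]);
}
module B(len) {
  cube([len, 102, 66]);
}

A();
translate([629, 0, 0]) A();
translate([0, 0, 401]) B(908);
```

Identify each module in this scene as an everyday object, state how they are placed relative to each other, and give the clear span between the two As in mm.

Second stool starts at x = 629; first ends at x = 279; clear span = 629 − 279 = 350 mm.

A is a stool. B is a beam. A beam spans the tops of two stools. The clear span between the two stools is 350 mm.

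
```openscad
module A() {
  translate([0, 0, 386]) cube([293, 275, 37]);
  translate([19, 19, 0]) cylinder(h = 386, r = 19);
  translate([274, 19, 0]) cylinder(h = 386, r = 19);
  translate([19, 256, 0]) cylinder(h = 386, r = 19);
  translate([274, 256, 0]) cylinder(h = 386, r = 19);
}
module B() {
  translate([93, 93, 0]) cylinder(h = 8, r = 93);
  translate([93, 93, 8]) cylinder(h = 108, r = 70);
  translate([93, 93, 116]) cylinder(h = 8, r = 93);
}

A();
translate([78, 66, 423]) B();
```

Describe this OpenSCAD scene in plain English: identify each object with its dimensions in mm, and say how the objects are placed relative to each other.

A is a four-legged stool. The seat is a 293×275×37 mm slab whose top surface is at z = 423 mm; four round legs, each 38 mm in diameter, run from the floor (z = 0) to the underside of the seat, each leg's axis is inset half a diameter from the nearest pair of seat edges (so the leg's bounding box is flush with the corner).

B is a spool: two coaxial disc flanges of radius 93 mm and thickness 8 mm, joined by a core cylinder of radius 70 mm and height 108 mm. The lower flange rests on z = 0 and the three cylinders share a vertical axis.

The spool is on top of the stool.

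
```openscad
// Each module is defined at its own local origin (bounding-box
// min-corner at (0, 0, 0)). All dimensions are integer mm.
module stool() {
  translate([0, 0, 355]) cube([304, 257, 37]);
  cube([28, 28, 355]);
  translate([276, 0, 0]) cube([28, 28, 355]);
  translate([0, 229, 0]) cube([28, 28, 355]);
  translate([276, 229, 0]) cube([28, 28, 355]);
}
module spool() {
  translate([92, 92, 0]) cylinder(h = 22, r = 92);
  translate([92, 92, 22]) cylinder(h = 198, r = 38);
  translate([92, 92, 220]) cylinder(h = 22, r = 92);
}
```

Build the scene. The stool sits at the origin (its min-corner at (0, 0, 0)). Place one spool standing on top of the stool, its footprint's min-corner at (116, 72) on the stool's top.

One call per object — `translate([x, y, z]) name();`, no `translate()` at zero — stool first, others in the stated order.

stool();
translate([116, 72, 392]) spool();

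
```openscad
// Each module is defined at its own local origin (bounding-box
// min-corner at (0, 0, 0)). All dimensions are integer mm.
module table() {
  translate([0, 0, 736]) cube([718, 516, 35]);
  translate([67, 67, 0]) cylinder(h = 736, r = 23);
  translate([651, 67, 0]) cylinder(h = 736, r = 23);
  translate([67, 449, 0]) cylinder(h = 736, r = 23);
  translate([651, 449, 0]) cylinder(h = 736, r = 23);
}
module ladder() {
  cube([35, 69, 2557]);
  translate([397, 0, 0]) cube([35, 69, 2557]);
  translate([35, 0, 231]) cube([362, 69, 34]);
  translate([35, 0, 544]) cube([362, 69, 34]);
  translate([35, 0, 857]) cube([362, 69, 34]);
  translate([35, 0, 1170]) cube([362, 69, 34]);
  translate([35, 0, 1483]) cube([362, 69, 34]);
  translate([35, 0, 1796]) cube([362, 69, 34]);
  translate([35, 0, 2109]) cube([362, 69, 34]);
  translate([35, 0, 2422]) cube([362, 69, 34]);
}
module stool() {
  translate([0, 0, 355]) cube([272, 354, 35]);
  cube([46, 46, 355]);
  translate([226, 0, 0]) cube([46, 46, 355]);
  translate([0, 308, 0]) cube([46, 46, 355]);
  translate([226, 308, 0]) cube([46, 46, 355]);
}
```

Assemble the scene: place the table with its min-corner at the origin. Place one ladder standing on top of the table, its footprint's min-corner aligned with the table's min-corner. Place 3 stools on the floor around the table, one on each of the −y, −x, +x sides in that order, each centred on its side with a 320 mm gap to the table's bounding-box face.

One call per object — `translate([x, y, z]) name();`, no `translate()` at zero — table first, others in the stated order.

table();
translate([0, 0, 771]) ladder();
translate([223, -674, 0]) stool();
translate([-592, 81, 0]) stool();
translate([1038, 81, 0]) stool();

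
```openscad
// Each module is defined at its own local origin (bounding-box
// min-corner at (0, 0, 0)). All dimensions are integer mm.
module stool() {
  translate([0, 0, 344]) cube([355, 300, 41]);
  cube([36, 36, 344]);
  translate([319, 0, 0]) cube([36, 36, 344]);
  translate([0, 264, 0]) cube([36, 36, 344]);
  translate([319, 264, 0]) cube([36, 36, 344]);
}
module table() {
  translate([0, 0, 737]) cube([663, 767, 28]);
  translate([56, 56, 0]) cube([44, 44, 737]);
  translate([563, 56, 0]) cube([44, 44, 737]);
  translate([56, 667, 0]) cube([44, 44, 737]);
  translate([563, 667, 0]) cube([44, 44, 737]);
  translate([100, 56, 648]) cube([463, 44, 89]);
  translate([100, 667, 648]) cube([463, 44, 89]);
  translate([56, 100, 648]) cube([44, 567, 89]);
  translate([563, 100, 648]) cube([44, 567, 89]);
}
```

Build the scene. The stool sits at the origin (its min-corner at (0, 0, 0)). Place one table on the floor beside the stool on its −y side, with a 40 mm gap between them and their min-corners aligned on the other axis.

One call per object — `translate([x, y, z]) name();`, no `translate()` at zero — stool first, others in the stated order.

stool();
translate([0, -807, 0]) table();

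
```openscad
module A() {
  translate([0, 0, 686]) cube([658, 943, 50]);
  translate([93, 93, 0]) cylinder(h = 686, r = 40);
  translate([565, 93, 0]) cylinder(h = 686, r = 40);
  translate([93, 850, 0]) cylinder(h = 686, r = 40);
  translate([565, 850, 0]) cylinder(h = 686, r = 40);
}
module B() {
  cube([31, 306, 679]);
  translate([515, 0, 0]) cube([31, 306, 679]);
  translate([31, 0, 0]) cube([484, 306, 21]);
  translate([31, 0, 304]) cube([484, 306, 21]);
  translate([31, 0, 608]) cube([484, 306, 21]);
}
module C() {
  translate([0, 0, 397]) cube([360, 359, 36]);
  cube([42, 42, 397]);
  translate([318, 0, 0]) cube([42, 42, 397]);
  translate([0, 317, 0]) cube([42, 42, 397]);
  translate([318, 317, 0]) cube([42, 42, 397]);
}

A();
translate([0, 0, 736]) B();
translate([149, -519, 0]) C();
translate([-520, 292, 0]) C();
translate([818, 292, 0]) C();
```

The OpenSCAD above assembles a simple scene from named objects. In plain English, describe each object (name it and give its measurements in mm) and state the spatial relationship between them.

A is a rectangular dining table. The top is 658×943×50 mm with its upper surface at z = 736 mm. It stands on four round legs of 80 mm diameter, each leg's bounding box inset 53 mm from the nearest pair of top edges, running from the floor to the underside of the top.

B is an open bookshelf. Two side panels, each 31 mm thick, 306 mm deep and 679 mm tall, stand 546 mm apart (outside-to-outside). Between them sit 3 shelves, each 21 mm thick and 306 mm deep, spanning the full gap between the sides. The bottom shelf rests on the floor (its underside at z = 0) and the clear gap between one shelf's top and the next shelf's underside is 283 mm.

C is a four-legged stool. The seat is 360×359 mm, 36 mm thick, top at z = 433 mm. It stands on four square legs, each 42×42 mm in cross-section, from z = 0 to the seat underside, each flush with a corner of the seat.

The bookshelf is on top of the table. Three stools sit around the table at the −y, −x, +x sides.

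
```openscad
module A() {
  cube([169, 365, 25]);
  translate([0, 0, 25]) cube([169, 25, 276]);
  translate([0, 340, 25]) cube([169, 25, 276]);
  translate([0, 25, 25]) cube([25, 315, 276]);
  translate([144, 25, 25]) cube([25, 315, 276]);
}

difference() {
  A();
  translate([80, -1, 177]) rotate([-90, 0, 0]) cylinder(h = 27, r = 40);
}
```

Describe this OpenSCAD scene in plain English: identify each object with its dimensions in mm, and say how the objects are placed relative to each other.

A is an open storage box with external size 169×365×301 mm and wall thickness 25 mm (the base is also 25 mm thick). The base covers the whole footprint; the four walls stand on the base, with the y-facing walls full-width and the x-facing walls fitting between their inner faces.

The open box has a circular hole of radius 40 mm through its front wall, centred at (x = 80, z = 177).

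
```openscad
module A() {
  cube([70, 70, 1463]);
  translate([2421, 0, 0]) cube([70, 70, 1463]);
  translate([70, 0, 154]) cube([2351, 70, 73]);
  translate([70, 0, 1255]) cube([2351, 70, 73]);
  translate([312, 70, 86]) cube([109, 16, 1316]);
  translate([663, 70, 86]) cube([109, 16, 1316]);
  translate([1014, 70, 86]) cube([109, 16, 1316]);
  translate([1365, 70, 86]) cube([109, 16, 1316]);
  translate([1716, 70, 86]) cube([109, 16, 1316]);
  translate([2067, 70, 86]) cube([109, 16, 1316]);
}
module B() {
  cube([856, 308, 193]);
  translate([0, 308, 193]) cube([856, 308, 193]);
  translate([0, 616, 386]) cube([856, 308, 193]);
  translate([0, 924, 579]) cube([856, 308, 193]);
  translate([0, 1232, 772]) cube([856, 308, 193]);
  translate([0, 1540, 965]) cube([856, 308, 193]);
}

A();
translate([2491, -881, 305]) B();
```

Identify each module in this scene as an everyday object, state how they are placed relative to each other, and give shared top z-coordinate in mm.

A is a fence section. B is a staircase. The staircase is beside the fence section with their tops flush at z = 1463. The shared top z-coordinate is 1463 mm.

Both tops at z = 1463 mm.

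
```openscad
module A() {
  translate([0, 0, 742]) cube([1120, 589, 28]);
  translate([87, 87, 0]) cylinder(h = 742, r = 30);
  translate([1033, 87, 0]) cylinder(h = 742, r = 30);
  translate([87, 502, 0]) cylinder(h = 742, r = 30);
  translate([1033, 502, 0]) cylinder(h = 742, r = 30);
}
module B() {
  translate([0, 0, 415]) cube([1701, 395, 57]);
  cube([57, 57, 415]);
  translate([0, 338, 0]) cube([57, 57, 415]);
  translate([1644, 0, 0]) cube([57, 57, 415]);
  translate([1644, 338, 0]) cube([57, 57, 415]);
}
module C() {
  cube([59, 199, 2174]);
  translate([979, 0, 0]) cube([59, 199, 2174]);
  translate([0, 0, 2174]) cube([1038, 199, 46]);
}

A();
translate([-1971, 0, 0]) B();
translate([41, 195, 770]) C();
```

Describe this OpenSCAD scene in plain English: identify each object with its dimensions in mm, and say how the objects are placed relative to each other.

A is a table with a 1120×589 mm rectangular top, 28 mm thick, top surface at z = 770 mm, supported by four round legs of 60 mm diameter, each leg's bounding box inset 57 mm from the nearest pair of top edges, running from the floor.

B is a bench: a 1701×395 mm seat slab, 57 mm thick, top at z = 472 mm, on four 57×57 mm square legs flush with the seat corners and standing on z = 0.

C is a door frame. The clear opening is 920 mm wide and 2174 mm high. Two 59 mm wide jambs, 199 mm deep, stand either side of the opening from the floor to the top of the opening. A 46 mm thick head sits across the top of both jambs, spanning the full outside width of the frame.

The bench is on the floor beside the table on its −x side. The door frame is on top of the table, centred.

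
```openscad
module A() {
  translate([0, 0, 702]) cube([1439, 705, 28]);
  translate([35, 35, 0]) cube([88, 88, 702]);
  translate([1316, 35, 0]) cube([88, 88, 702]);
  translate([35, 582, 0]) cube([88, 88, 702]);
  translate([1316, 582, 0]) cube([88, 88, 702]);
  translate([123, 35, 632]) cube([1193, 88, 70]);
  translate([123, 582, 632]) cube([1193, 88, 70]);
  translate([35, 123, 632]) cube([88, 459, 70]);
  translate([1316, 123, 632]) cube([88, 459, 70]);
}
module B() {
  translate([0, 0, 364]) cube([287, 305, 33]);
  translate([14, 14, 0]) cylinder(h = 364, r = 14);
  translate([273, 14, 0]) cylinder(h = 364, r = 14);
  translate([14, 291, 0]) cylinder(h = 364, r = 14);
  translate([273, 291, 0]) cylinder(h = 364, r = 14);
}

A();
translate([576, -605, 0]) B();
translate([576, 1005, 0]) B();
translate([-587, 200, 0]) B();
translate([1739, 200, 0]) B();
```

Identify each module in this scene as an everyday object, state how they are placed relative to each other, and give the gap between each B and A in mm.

Each stool's nearest face is 300 mm from the table's bounding box.

A is a table. B is a stool. Four stools sit around the table at the −y, +y, −x, +x sides. The gap between each stool and the table is 300 mm.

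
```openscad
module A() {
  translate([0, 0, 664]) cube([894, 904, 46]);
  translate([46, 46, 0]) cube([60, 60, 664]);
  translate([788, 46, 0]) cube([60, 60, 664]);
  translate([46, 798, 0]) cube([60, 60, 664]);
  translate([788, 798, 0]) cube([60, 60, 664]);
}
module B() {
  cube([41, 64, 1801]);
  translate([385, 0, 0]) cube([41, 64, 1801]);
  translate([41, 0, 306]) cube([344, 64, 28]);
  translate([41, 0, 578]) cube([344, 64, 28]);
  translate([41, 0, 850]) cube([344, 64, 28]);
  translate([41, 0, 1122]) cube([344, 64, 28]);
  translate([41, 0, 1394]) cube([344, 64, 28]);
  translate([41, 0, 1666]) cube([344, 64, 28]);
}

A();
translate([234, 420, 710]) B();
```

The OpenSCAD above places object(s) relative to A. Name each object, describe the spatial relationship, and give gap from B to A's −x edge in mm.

A is a table. B is a ladder. The ladder is on top of the table, centred. The gap from the ladder to the table's −x edge is 234 mm.

The ladder's min-x is at 234; the table's min-x is 0; gap = 234 mm.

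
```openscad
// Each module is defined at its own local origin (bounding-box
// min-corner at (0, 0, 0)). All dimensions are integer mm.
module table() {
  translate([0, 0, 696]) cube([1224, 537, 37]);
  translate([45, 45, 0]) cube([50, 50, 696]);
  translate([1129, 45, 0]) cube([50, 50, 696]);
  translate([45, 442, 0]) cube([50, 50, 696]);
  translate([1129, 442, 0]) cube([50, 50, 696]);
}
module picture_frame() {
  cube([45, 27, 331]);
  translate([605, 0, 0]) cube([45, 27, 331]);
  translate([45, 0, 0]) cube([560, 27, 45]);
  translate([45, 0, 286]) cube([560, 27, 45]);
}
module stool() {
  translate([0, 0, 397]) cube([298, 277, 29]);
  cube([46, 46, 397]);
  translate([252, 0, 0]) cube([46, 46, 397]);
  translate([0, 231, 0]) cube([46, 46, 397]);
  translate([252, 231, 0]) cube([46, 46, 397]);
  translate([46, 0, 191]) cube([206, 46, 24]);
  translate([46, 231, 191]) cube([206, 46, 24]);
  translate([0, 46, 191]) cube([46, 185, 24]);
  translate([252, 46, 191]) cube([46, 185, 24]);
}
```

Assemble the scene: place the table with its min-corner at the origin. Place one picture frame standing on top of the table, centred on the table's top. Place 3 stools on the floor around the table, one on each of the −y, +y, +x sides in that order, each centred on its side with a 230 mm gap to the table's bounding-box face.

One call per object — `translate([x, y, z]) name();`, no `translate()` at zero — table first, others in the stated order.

table();
translate([287, 255, 733]) picture_frame();
translate([463, -507, 0]) stool();
translate([463, 767, 0]) stool();
translate([1454, 130, 0]) stool();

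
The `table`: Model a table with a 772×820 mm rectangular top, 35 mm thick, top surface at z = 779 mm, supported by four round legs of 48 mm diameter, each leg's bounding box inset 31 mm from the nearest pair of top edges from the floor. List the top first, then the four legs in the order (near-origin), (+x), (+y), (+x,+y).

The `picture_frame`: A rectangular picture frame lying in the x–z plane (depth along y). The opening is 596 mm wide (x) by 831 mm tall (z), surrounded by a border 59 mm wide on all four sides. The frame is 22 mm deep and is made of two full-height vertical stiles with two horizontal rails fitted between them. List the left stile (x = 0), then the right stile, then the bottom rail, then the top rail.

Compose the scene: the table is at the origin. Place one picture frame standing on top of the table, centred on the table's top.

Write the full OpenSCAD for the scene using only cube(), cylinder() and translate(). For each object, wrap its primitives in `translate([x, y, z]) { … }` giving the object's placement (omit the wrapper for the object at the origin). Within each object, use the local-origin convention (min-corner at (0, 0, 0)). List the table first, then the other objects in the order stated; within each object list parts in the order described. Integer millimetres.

translate([0, 0, 744]) cube([772, 820, 35]);
translate([55, 55, 0]) cylinder(h = 744, r = 24);
translate([717, 55, 0]) cylinder(h = 744, r = 24);
translate([55, 765, 0]) cylinder(h = 744, r = 24);
translate([717, 765, 0]) cylinder(h = 744, r = 24);
translate([29, 399, 779]) {
  cube([59, 22, 949]);
  translate([655, 0, 0]) cube([59, 22, 949]);
  translate([59, 0, 0]) cube([596, 22, 59]);
  translate([59, 0, 890]) cube([596, 22, 59]);
}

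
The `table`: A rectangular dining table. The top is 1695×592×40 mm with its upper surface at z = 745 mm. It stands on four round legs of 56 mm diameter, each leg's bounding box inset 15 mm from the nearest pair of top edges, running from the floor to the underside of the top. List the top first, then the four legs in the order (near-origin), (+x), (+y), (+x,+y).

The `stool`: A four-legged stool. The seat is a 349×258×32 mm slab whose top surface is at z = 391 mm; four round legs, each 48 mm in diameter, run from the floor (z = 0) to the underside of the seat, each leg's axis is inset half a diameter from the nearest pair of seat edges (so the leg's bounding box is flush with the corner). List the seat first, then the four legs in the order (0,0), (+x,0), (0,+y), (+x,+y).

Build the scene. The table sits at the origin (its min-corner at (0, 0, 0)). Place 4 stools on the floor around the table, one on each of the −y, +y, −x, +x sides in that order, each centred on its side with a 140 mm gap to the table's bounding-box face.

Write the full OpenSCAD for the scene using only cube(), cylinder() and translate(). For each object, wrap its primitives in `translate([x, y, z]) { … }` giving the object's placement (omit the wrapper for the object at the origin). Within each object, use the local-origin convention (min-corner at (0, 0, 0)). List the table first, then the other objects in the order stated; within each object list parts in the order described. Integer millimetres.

translate([0, 0, 705]) cube([1695, 592, 40]);
translate([43, 43, 0]) cylinder(h = 705, r = 28);
translate([1652, 43, 0]) cylinder(h = 705, r = 28);
translate([43, 549, 0]) cylinder(h = 705, r = 28);
translate([1652, 549, 0]) cylinder(h = 705, r = 28);
translate([673, -398, 0]) {
  translate([0, 0, 359]) cube([349, 258, 32]);
  translate([24, 24, 0]) cylinder(h = 359, r = 24);
  translate([325, 24, 0]) cylinder(h = 359, r = 24);
  translate([24, 234, 0]) cylinder(h = 359, r = 24);
  translate([325, 234, 0]) cylinder(h = 359, r = 24);
}
translate([673, 732, 0]) {
  translate([0, 0, 359]) cube([349, 258, 32]);
  translate([24, 24, 0]) cylinder(h = 359, r = 24);
  translate([325, 24, 0]) cylinder(h = 359, r = 24);
  translate([24, 234, 0]) cylinder(h = 359, r = 24);
  translate([325, 234, 0]) cylinder(h = 359, r = 24);
}
translate([-489, 167, 0]) {
  translate([0, 0, 359]) cube([349, 258, 32]);
  translate([24, 24, 0]) cylinder(h = 359, r = 24);
  translate([325, 24, 0]) cylinder(h = 359, r = 24);
  translate([24, 234, 0]) cylinder(h = 359, r = 24);
  translate([325, 234, 0]) cylinder(h = 359, r = 24);
}
translate([1835, 167, 0]) {
  translate([0, 0, 359]) cube([349, 258, 32]);
  translate([24, 24, 0]) cylinder(h = 359, r = 24);
  translate([325, 24, 0]) cylinder(h = 359, r = 24);
  translate([24, 234, 0]) cylinder(h = 359, r = 24);
  translate([325, 234, 0]) cylinder(h = 359, r = 24);
}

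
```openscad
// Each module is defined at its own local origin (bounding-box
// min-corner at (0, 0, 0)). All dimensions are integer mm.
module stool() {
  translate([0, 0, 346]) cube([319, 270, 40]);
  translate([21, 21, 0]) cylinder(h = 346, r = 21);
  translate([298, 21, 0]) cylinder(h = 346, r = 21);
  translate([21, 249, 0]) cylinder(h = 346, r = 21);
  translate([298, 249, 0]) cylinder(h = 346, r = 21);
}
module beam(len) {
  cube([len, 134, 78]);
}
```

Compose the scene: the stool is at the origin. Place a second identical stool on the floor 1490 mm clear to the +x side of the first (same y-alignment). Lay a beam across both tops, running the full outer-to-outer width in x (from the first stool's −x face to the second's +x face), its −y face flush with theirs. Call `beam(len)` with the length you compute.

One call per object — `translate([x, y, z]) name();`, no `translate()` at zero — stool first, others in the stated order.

stool();
translate([1809, 0, 0]) stool();
translate([0, 0, 386]) beam(2128);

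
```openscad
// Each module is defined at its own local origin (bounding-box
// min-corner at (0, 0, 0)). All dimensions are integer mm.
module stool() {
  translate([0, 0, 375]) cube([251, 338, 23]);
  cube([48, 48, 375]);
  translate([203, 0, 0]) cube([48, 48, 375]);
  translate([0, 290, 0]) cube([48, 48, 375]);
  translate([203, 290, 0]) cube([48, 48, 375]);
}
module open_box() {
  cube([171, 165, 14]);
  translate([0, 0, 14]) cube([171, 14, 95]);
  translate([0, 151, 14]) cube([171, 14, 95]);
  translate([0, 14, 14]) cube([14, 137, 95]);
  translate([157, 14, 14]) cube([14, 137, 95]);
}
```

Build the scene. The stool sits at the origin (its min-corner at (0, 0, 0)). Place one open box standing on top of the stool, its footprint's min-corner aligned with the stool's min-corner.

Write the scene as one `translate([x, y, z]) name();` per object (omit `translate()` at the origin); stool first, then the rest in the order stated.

stool();
translate([0, 0, 398]) open_box();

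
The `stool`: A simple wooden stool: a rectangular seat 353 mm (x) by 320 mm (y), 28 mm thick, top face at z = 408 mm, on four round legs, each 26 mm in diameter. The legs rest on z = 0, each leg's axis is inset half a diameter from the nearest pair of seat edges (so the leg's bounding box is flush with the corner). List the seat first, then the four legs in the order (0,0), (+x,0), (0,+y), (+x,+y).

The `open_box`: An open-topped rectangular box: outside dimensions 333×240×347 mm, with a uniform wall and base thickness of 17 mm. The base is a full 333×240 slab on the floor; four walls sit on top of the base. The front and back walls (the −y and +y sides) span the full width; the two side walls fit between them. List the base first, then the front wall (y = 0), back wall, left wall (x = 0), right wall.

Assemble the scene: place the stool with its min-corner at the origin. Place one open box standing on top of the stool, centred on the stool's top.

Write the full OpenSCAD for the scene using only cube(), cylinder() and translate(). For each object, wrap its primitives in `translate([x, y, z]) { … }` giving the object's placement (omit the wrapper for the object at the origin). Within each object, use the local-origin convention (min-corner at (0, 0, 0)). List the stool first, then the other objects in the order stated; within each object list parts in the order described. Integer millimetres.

translate([0, 0, 380]) cube([353, 320, 28]);
translate([13, 13, 0]) cylinder(h = 380, r = 13);
translate([340, 13, 0]) cylinder(h = 380, r = 13);
translate([13, 307, 0]) cylinder(h = 380, r = 13);
translate([340, 307, 0]) cylinder(h = 380, r = 13);
translate([10, 40, 408]) {
  cube([333, 240, 17]);
  translate([0, 0, 17]) cube([333, 17, 330]);
  translate([0, 223, 17]) cube([333, 17, 330]);
  translate([0, 17, 17]) cube([17, 206, 330]);
  translate([316, 17, 17]) cube([17, 206, 330]);
}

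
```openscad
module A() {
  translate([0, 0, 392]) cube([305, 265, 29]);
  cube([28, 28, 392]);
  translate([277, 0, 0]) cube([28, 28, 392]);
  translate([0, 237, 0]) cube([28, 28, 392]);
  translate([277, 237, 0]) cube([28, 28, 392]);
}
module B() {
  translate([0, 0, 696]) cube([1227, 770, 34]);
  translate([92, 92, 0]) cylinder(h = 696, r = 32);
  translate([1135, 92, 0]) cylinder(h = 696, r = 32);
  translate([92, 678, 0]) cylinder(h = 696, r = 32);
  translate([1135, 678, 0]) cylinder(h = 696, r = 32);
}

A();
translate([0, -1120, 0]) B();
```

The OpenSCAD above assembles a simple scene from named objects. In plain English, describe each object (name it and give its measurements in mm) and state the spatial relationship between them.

A is a four-legged stool. The seat is 305×265 mm, 29 mm thick, top at z = 421 mm. It stands on four square legs, each 28×28 mm in cross-section, from z = 0 to the seat underside, each flush with a corner of the seat.

B is a rectangular dining table. The top is 1227×770×34 mm with its upper surface at z = 730 mm. It stands on four round legs of 64 mm diameter, each leg's bounding box inset 60 mm from the nearest pair of top edges, running from the floor to the underside of the top.

The table is on the floor beside the stool on its −y side.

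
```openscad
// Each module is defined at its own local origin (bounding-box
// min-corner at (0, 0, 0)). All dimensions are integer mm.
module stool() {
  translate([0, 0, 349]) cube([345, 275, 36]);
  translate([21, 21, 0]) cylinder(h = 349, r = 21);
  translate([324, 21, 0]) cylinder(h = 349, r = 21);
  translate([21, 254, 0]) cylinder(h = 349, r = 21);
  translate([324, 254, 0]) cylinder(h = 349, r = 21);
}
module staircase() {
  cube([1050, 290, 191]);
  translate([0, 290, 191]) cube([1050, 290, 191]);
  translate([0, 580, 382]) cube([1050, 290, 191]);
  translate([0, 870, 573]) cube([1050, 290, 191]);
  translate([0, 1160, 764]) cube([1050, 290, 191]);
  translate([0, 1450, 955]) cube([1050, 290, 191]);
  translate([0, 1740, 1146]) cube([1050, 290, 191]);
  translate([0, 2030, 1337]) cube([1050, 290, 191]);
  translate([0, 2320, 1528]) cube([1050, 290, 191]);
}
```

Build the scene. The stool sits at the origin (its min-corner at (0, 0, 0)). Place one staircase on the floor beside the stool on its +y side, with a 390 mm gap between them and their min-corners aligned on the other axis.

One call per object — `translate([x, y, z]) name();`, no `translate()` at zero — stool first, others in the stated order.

stool();
translate([0, 665, 0]) staircase();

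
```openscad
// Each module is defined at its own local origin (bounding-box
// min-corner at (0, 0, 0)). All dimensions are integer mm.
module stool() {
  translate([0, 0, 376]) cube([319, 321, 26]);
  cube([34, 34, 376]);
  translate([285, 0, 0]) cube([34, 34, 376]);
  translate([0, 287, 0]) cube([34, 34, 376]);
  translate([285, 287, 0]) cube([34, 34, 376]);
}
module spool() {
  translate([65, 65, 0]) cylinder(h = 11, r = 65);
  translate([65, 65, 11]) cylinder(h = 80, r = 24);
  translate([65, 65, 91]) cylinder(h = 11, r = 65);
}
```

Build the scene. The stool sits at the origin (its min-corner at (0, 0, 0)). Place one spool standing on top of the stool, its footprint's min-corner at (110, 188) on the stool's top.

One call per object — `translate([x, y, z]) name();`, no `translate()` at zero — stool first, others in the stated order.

stool();
translate([110, 188, 402]) spool();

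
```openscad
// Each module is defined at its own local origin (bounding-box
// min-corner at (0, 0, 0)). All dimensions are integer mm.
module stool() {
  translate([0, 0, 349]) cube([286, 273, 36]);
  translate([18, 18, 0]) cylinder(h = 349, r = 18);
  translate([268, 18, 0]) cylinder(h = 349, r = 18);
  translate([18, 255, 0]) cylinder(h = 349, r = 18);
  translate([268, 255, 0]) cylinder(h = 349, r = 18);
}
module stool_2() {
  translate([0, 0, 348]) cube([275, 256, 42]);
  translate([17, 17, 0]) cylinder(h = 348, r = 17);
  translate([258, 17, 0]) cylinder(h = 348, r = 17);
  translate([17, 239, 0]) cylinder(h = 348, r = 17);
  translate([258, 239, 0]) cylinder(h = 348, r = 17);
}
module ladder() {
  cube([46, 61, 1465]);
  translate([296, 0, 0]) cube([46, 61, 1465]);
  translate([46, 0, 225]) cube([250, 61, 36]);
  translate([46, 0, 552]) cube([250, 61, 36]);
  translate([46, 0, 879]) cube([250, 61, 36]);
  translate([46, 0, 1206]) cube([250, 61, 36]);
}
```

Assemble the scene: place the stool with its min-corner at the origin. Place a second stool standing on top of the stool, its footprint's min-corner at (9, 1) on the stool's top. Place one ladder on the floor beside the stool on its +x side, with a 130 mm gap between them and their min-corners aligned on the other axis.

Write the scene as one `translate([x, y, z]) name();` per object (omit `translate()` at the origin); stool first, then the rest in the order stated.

stool();
translate([9, 1, 385]) stool_2();
translate([416, 0, 0]) ladder();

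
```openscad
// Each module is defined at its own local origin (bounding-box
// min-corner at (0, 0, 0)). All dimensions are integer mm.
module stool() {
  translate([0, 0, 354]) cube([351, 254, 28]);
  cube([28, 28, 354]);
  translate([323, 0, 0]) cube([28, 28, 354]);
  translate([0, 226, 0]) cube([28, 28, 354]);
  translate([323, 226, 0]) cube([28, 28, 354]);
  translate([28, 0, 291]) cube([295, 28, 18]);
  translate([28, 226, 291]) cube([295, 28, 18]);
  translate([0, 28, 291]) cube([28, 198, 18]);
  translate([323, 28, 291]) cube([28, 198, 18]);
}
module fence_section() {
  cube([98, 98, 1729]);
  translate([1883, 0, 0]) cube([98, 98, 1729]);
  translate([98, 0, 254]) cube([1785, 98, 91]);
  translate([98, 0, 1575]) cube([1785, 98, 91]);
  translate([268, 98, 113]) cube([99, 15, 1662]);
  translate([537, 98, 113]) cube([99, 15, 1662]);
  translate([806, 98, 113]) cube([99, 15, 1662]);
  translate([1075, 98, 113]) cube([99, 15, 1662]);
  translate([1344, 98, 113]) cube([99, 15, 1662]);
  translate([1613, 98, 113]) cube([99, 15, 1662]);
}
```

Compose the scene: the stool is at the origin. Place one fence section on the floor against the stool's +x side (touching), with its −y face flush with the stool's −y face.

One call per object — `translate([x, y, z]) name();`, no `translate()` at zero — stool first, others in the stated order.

stool();
translate([351, 0, 0]) fence_section();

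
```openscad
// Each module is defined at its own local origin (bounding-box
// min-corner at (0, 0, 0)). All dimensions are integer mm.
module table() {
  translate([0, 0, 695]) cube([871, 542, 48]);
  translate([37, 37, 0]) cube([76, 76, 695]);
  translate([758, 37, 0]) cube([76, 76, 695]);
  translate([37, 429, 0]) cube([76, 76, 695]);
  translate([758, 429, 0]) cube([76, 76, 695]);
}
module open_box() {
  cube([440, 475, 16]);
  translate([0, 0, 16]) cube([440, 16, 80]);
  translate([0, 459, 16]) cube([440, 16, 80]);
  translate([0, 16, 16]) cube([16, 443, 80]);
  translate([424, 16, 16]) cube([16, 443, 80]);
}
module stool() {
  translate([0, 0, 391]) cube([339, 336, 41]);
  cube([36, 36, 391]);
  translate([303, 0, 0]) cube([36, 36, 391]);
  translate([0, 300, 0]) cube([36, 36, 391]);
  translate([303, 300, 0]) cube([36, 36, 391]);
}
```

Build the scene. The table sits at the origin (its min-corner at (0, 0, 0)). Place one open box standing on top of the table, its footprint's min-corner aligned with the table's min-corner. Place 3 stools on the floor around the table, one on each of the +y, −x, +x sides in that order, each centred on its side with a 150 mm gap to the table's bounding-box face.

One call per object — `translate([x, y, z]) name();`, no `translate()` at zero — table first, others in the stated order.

table();
translate([0, 0, 743]) open_box();
translate([266, 692, 0]) stool();
translate([-489, 103, 0]) stool();
translate([1021, 103, 0]) stool();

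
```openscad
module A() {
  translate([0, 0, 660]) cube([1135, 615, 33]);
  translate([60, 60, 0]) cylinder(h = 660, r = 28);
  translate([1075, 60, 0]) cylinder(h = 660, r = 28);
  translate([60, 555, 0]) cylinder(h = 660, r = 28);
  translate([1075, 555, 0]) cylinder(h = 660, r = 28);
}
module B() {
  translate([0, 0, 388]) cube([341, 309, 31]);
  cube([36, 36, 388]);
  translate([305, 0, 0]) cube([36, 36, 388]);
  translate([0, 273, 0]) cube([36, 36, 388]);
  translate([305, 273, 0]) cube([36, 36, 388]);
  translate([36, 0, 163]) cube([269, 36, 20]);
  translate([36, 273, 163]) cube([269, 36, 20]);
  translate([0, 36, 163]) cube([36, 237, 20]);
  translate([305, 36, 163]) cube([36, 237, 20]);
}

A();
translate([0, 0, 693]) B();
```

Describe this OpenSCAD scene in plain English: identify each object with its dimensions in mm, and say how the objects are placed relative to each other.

A is a rectangular dining table. The top is 1135×615×33 mm with its upper surface at z = 693 mm. It stands on four round legs of 56 mm diameter, each leg's bounding box inset 32 mm from the nearest pair of top edges, running from the floor to the underside of the top.

B is a simple wooden stool: a rectangular seat 341 mm (x) by 309 mm (y), 31 mm thick, top face at z = 419 mm, on four square legs, each 36×36 mm in cross-section. The legs rest on z = 0, each flush with a corner of the seat. Four stretchers, 36 mm wide and 20 mm tall, connect adjacent legs with their undersides at z = 163 mm, each running between the inner faces of the legs it joins and aligned with the legs' outer faces on the other axis.

The stool is on top of the table.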